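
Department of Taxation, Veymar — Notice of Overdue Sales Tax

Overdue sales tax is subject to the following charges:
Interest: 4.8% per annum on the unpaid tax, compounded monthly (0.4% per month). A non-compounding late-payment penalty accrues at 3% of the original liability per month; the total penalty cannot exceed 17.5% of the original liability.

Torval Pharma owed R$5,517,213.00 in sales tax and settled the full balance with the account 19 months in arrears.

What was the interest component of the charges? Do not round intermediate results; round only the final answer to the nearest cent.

R$434,750.98

Interest: R$5,517,213.00 × ((1 + 0.004)^19 − 1) = R$5,517,213.00 × 0.0787990… = R$434,750.9790…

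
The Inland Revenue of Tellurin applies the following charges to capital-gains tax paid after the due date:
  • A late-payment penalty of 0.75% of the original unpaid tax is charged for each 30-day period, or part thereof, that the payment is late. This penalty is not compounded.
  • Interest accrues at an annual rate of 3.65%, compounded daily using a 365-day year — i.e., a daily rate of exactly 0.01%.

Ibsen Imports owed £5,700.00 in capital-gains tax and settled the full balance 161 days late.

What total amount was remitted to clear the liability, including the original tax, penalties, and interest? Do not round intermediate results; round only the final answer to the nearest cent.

Penalty periods: ⌈161/30⌉ = 6; penalty = 6 × 0.75% × £5,700.00 = £256.50
Interest: £5,700.00 × ((1 + 0.0001)^161 − 1) = £5,700.00 × 0.01622949… = £92.5081…
Total = £5,700.00 + £256.5000 + £92.5081… = £6,049.01

£6,049.01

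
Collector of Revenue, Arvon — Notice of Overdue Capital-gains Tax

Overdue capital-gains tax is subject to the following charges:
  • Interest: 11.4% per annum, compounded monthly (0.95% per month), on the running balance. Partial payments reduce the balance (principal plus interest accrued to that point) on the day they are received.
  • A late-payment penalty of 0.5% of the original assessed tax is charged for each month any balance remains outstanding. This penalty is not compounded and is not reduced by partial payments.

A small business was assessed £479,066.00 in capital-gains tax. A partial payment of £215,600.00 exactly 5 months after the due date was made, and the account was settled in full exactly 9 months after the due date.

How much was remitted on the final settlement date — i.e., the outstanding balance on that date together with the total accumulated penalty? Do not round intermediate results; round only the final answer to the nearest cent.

Balance at month 5: £479,066.0000 × (1 + 0.0095)^5 = £502,258.1190…
After £215,600.00 payment: £502,258.1190… − £215,600.00 = £286,658.1190…
Balance at month 9: £286,658.1190… × (1 + 0.0095)^4 = £297,707.3383…
Penalty: 9 × 0.5% × £479,066.00 = £21,557.97
Final settlement = outstanding balance + penalty = £297,707.3383… + £21,557.97 = £319,265.31

£319,265.31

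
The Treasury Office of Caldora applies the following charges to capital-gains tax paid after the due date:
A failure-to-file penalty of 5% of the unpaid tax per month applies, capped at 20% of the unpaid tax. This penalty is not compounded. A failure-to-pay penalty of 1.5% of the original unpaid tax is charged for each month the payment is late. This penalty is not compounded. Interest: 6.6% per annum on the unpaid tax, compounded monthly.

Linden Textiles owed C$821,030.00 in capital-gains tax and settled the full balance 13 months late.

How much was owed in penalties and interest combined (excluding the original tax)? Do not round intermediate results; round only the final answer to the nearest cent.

Failure-to-file: 13 × 5% × C$821,030.00 = C$533,669.50, capped at 20% × C$821,030.00 = C$164,206.00
Failure-to-pay penalty = 1.5% × C$821,030.00 × 13 mo = C$160,100.85
Interest (6.6%/yr ÷ 12 = 0.55%/month): C$821,030.00 × ((1 + 0.0055)^13 − 1) = C$60,680.4751…
Penalties + interest = C$324,306.8500 + C$60,680.4751… = C$384,987.33

C$384,987.33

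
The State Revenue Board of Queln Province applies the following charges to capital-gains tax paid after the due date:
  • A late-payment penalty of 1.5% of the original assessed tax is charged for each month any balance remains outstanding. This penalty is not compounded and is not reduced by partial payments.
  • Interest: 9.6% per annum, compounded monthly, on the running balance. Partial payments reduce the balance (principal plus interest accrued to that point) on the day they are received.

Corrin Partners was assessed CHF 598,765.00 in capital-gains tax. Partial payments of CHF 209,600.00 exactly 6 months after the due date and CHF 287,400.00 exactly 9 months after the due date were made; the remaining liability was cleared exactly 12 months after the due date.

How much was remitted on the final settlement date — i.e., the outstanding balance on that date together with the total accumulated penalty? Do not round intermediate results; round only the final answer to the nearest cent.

Monthly rate = 9.6% ÷ 12 = 0.8%
Balance at month 6: CHF 598,765.0000 × (1 + 0.008)^6 = CHF 628,086.7027…
After CHF 209,600.00 payment: CHF 628,086.7027… − CHF 209,600.00 = CHF 418,486.7027…
Balance at month 9: CHF 418,486.7027… × (1 + 0.008)^3 = CHF 428,610.9472…
After CHF 287,400.00 payment: CHF 428,610.9472… − CHF 287,400.00 = CHF 141,210.9472…
Balance at month 12: CHF 141,210.9472… × (1 + 0.008)^3 = CHF 144,627.1948…
Penalty: 12 × 1.5% × CHF 598,765.00 = CHF 107,777.70
Final settlement = outstanding balance + penalty = CHF 144,627.1948… + CHF 107,777.70 = CHF 252,404.89

CHF 252,404.89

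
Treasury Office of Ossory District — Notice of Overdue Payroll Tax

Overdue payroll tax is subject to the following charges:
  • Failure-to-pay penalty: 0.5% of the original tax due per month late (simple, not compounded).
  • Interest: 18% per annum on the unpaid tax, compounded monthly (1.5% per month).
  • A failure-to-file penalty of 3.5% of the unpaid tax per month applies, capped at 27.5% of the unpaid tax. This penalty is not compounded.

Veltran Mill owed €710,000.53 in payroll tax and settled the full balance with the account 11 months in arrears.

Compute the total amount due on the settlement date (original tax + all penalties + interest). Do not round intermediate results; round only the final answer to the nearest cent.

Failure-to-file: 11 × 3.5% × €710,000.53 = €273,350.20…, capped at 27.5% × €710,000.53 = €195,250.15…
Failure-to-pay penalty = 0.5% × €710,000.53 × 11 mo = €39,050.03…
Interest: €710,000.53 × ((1 + 0.015)^11 − 1) = €710,000.53 × 0.1779489… = €126,343.8399…
Total = €710,000.53 + €234,300.1749 + €126,343.8399… = €1,070,644.54

€1,070,644.54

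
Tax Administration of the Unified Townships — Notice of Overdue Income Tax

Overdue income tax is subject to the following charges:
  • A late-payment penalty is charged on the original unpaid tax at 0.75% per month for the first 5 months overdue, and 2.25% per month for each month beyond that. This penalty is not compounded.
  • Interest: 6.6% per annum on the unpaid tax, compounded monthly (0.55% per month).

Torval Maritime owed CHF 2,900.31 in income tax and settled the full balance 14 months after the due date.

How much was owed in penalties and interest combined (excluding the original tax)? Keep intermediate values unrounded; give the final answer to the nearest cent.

Penalty, months 1–5: 5 × 0.75% × CHF 2,900.31 = CHF 108.76…
Penalty, months 6–14: 9 × 2.25% × CHF 2,900.31 = CHF 587.31…
Interest: CHF 2,900.31 × ((1 + 0.0055)^14 − 1) = CHF 2,900.31 × 0.0798142… = CHF 231.4860…
Penalties + interest = CHF 696.0744 + CHF 231.4860… = CHF 927.56

CHF 927.56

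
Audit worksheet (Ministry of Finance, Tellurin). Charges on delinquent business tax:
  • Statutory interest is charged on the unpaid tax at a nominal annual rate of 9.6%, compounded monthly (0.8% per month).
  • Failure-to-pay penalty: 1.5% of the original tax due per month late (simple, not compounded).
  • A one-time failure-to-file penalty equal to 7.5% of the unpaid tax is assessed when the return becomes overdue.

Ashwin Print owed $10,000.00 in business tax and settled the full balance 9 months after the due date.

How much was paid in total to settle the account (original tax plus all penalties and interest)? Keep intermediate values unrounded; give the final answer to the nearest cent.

$12,843.48

Failure-to-file penalty: 7.5% × $10,000.00 = $750.00
Failure-to-pay penalty: 9 × 1.5% × $10,000.00 = $1,350.00
Interest: $10,000.00 × ((1 + 0.008)^9 − 1) = $10,000.00 × 0.0743475… = $743.4753…
Total = $10,000.00 + $2,100.0000 + $743.4753… = $12,843.48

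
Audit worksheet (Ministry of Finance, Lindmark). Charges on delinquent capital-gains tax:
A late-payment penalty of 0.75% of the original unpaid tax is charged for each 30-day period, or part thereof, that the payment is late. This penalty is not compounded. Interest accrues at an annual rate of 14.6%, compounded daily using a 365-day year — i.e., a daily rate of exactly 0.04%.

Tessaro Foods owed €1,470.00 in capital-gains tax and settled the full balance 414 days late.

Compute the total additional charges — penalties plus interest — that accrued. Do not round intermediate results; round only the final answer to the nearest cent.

Penalty periods: ⌈414/30⌉ = 14; penalty = 14 × 0.75% × €1,470.00 = €154.35
Interest: €1,470.00 × ((1 + 0.0004)^414 − 1) = €1,470.00 × 0.18006189… = €264.6910…
Penalties + interest = €154.3500 + €264.6910… = €419.04

€419.04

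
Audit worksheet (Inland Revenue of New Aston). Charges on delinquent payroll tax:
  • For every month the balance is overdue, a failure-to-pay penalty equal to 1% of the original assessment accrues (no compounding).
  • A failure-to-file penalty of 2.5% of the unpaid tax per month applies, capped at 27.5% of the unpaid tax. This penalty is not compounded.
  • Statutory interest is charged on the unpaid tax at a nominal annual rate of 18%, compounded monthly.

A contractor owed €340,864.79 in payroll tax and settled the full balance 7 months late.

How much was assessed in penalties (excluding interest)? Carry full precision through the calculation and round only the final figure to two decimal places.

€83,511.87

Failure-to-file: 7 × 2.5% × €340,864.79 = €59,651.34… (under the 27.5% cap)
Failure-to-pay penalty = 1% × €340,864.79 × 7 mo = €23,860.54…
Total penalty = €59,651.34… + €23,860.54… = €83,511.87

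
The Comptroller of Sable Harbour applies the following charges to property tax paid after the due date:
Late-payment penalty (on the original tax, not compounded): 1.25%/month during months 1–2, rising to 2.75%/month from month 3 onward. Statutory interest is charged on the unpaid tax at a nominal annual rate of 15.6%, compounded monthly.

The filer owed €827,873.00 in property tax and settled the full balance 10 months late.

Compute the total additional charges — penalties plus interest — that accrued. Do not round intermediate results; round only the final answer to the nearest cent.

Penalty, months 1–2: 2 × 1.25% × €827,873.00 = €20,696.83…
Penalty, months 3–10: 8 × 2.75% × €827,873.00 = €182,132.06
Interest (15.6%/yr ÷ 12 = 1.3%/month): €827,873.00 × ((1 + 0.013)^10 − 1) = €114,142.7683…
Penalties + interest = €202,828.8850 + €114,142.7683… = €316,971.65

€316,971.65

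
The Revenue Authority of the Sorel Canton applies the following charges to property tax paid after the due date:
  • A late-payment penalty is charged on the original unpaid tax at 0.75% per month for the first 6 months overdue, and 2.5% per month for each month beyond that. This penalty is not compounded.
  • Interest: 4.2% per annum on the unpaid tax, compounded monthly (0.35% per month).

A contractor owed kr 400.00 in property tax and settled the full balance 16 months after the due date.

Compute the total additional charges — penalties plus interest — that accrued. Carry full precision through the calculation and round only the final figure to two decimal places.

Penalty, months 1–6: 6 × 0.75% × kr 400.00 = kr 18.00
Penalty, months 7–16: 10 × 2.5% × kr 400.00 = kr 100.00
Interest: kr 400.00 × ((1 + 0.0035)^16 − 1) = kr 400.00 × 0.0574943… = kr 22.9977…
Penalties + interest = kr 118.0000 + kr 22.9977… = kr 141.00

kr 141.00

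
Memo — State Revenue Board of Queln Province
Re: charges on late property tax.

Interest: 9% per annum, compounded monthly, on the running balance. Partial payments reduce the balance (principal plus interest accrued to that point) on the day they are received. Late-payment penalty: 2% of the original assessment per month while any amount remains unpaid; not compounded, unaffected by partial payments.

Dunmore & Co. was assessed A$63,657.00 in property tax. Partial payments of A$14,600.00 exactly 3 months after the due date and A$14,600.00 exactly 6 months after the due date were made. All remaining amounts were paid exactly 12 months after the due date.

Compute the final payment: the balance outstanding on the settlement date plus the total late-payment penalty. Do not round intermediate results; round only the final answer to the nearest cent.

Monthly rate = 9% ÷ 12 = 0.75%
Balance at month 3: A$63,657.0000 × (1 + 0.0075)^3 = A$65,100.0515…
After A$14,600.00 payment: A$65,100.0515… − A$14,600.00 = A$50,500.0515…
Balance at month 6: A$50,500.0515… × (1 + 0.0075)^3 = A$51,644.8458…
After A$14,600.00 payment: A$51,644.8458… − A$14,600.00 = A$37,044.8458…
Balance at month 12: A$37,044.8458… × (1 + 0.0075)^6 = A$38,743.4348…
Penalty: 12 × 2% × A$63,657.00 = A$15,277.68
Final settlement = outstanding balance + penalty = A$38,743.4348… + A$15,277.68 = A$54,021.11

A$54,021.11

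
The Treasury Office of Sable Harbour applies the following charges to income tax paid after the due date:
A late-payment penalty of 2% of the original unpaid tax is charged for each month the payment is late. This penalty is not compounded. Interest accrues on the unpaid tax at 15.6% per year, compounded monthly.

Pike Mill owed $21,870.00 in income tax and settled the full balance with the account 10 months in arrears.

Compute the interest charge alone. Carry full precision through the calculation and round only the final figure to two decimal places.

$3,015.32

Interest (15.6%/yr ÷ 12 = 1.3%/month): $21,870.00 × ((1 + 0.013)^10 − 1) = $3,015.3204…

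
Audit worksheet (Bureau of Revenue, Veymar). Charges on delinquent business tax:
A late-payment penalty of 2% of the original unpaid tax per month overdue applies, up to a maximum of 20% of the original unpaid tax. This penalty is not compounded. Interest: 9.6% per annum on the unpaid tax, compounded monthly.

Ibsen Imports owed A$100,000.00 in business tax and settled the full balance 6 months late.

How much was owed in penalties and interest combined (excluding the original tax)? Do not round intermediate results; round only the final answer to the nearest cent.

A$16,897.03

Penalty: 6 × 2% × A$100,000.00 = A$12,000.00 (below the 20% cap of A$20,000.00)
Interest (9.6%/yr ÷ 12 = 0.8%/month): A$100,000.00 × ((1 + 0.008)^6 − 1) = A$4,897.0302…
Penalties + interest = A$12,000.0000 + A$4,897.0302… = A$16,897.03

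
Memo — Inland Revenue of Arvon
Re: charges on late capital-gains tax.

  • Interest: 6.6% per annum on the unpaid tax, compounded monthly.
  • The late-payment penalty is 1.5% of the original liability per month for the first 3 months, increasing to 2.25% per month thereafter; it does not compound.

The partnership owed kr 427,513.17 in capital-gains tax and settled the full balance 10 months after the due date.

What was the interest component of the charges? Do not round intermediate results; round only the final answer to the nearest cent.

Interest (6.6%/yr ÷ 12 = 0.55%/month): kr 427,513.17 × ((1 + 0.0055)^10 − 1) = kr 24,103.7947…

kr 24,103.79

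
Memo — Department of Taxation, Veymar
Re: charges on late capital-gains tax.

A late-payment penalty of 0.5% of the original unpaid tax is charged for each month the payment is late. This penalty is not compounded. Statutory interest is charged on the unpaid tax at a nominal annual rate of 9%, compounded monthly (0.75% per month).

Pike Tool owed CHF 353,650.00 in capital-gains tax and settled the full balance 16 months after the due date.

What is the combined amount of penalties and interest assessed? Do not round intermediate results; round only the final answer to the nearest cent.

Late-payment penalty = 0.5% × CHF 353,650.00 × 16 mo = CHF 28,292.00
Interest: CHF 353,650.00 × ((1 + 0.0075)^16 − 1) = CHF 353,650.00 × 0.1269921… = CHF 44,910.7610…
Penalties + interest = CHF 28,292.0000 + CHF 44,910.7610… = CHF 73,202.76

CHF 73,202.76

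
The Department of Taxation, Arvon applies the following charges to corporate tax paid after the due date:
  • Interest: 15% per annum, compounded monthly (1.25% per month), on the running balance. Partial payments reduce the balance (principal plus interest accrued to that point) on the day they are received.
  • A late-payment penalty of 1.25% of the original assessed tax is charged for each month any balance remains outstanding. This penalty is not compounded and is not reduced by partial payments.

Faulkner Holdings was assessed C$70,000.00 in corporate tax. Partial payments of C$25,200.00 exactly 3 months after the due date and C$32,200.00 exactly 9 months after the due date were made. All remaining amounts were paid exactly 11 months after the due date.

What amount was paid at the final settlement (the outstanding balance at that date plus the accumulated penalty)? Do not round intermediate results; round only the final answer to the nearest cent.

Balance at month 3: C$70,000.0000 × (1 + 0.0125)^3 = C$72,657.9492…
After C$25,200.00 payment: C$72,657.9492… − C$25,200.00 = C$47,457.9492…
Balance at month 9: C$47,457.9492… × (1 + 0.0125)^6 = C$51,130.3963…
After C$32,200.00 payment: C$51,130.3963… − C$32,200.00 = C$18,930.3963…
Balance at month 11: C$18,930.3963… × (1 + 0.0125)^2 = C$19,406.6141…
Penalty: 11 × 1.25% × C$70,000.00 = C$9,625.00
Final settlement = outstanding balance + penalty = C$19,406.6141… + C$9,625.00 = C$29,031.61

C$29,031.61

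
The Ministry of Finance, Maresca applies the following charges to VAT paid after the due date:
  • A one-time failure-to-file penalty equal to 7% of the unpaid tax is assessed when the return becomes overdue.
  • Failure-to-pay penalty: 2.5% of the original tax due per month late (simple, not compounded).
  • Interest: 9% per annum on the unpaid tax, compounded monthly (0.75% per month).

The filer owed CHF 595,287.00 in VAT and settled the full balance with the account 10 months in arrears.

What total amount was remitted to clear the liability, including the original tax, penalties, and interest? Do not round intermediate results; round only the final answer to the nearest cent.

CHF 831,962.72

Failure-to-file penalty: 7% × CHF 595,287.00 = CHF 41,670.09
Failure-to-pay penalty = 2.5% × CHF 595,287.00 × 10 mo = CHF 148,821.75
Interest: CHF 595,287.00 × ((1 + 0.0075)^10 − 1) = CHF 595,287.00 × 0.0775825… = CHF 46,183.8807…
Total = CHF 595,287.00 + CHF 190,491.8400 + CHF 46,183.8807… = CHF 831,962.72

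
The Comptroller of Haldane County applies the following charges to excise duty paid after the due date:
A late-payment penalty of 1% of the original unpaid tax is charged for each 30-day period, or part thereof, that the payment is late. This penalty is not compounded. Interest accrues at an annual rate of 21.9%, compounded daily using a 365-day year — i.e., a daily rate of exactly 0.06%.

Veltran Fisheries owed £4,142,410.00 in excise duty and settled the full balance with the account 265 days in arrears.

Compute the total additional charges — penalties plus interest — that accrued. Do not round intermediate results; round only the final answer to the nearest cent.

£1,086,479.79

Penalty periods: ⌈265/30⌉ = 9; penalty = 9 × 1% × £4,142,410.00 = £372,816.90
Interest: £4,142,410.00 × ((1 + 0.0006)^265 − 1) = £4,142,410.00 × 0.17228205… = £713,662.8861…
Penalties + interest = £372,816.9000 + £713,662.8861… = £1,086,479.79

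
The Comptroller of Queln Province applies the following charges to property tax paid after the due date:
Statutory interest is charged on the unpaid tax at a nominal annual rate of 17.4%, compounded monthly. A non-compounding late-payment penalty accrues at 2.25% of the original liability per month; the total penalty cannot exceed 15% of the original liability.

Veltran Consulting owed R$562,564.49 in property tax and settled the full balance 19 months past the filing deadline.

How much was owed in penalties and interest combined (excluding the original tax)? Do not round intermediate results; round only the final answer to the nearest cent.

Penalty (uncapped): 19 × 2.25% × R$562,564.49 = R$240,496.32…; cap = 15% × R$562,564.49 = R$84,384.67… → penalty = R$84,384.67…
Interest (17.4%/yr ÷ 12 = 1.45%/month): R$562,564.49 × ((1 + 0.0145)^19 − 1) = R$176,974.8670…
Penalties + interest = R$84,384.6735 + R$176,974.8670… = R$261,359.54

R$261,359.54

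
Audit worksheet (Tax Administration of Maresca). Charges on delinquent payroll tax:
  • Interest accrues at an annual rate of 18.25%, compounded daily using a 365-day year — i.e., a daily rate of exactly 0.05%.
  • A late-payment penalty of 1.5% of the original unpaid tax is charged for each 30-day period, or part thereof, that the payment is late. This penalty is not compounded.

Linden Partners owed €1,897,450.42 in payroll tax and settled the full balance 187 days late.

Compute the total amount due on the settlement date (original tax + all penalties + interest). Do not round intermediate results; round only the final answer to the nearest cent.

Penalty periods: ⌈187/30⌉ = 7; penalty = 7 × 1.5% × €1,897,450.42 = €199,232.29…
Interest: €1,897,450.42 × ((1 + 0.0005)^187 − 1) = €1,897,450.42 × 0.09798495… = €185,921.5773…
Total = €1,897,450.42 + €199,232.2941 + €185,921.5773… = €2,282,604.29

€2,282,604.29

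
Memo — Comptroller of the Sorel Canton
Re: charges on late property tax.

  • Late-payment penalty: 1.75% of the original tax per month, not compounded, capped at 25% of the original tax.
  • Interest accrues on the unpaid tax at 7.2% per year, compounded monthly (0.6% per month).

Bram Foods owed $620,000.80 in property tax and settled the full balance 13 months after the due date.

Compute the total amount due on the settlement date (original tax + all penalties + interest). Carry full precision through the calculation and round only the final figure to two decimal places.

$811,190.89

Penalty: 13 × 1.75% × $620,000.80 = $141,050.18… (below the 25% cap of $155,000.20)
Interest: $620,000.80 × ((1 + 0.006)^13 − 1) = $620,000.80 × 0.0808707… = $50,139.9066…
Total = $620,000.80 + $141,050.1820 + $50,139.9066… = $811,190.89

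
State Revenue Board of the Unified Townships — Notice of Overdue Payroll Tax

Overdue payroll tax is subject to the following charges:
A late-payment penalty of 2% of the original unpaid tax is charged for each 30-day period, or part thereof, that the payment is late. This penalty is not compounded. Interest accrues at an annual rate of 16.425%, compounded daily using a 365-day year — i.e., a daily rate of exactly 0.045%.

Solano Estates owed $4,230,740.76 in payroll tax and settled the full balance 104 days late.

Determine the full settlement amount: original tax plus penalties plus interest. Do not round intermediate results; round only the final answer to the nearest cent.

Penalty periods: ⌈104/30⌉ = 4; penalty = 4 × 2% × $4,230,740.76 = $338,459.26…
Interest: $4,230,740.76 × ((1 + 0.00045)^104 − 1) = $4,230,740.76 × 0.04790137… = $202,658.2975…
Total = $4,230,740.76 + $338,459.2608 + $202,658.2975… = $4,771,858.32

$4,771,858.32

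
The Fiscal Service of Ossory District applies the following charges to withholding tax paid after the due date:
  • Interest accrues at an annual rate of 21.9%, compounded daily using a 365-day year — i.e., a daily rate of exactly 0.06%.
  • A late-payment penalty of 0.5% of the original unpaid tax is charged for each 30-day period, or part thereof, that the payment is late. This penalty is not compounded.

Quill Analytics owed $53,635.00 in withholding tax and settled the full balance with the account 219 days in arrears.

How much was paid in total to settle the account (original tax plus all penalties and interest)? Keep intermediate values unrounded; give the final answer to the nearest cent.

$63,309.62

Penalty periods: ⌈219/30⌉ = 8; penalty = 8 × 0.5% × $53,635.00 = $2,145.40
Interest: $53,635.00 × ((1 + 0.0006)^219 − 1) = $53,635.00 × 0.14037892… = $7,529.2235…
Total = $53,635.00 + $2,145.4000 + $7,529.2235… = $63,309.62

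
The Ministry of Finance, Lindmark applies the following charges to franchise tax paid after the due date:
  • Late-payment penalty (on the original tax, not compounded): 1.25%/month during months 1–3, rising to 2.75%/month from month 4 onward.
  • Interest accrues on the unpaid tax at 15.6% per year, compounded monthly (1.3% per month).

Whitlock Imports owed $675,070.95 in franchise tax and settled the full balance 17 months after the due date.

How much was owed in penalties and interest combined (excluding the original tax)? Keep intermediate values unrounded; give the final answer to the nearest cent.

$450,980.00

Penalty, months 1–3: 3 × 1.25% × $675,070.95 = $25,315.16…
Penalty, months 4–17: 14 × 2.75% × $675,070.95 = $259,902.32…
Interest: $675,070.95 × ((1 + 0.013)^17 − 1) = $675,070.95 × 0.2455483… = $165,762.5199…
Penalties + interest = $285,217.4764… + $165,762.5199… = $450,980.00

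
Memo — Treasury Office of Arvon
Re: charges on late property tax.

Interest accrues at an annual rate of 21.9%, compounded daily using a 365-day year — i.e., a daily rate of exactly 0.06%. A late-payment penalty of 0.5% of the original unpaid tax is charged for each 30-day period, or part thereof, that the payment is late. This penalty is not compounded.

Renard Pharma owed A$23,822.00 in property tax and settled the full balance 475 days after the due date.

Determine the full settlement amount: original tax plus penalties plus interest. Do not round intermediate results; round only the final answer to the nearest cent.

A$33,580.64

Penalty periods: ⌈475/30⌉ = 16; penalty = 16 × 0.5% × A$23,822.00 = A$1,905.76
Interest: A$23,822.00 × ((1 + 0.0006)^475 − 1) = A$23,822.00 × 0.32964838… = A$7,852.8838…
Total = A$23,822.00 + A$1,905.7600 + A$7,852.8838… = A$33,580.64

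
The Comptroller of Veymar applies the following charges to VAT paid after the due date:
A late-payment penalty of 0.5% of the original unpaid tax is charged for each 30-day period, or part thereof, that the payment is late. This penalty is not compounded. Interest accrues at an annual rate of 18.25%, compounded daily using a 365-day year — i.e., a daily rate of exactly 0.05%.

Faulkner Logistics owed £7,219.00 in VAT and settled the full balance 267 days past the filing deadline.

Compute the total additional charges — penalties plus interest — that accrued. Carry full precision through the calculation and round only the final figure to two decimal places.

£1,355.61

Penalty periods: ⌈267/30⌉ = 9; penalty = 9 × 0.5% × £7,219.00 = £324.86…
Interest: £7,219.00 × ((1 + 0.0005)^267 − 1) = £7,219.00 × 0.14278314… = £1,030.7515…
Penalties + interest = £324.8550 + £1,030.7515… = £1,355.61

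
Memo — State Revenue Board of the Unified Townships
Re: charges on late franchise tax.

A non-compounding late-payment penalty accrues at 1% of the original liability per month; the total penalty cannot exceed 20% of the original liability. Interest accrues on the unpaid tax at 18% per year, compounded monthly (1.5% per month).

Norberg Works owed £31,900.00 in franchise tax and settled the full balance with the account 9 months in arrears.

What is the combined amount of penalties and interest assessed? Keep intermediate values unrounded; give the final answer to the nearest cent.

£7,445.14

Penalty: 9 × 1% × £31,900.00 = £2,871.00 (below the 20% cap of £6,380.00)
Interest: £31,900.00 × ((1 + 0.015)^9 − 1) = £31,900.00 × 0.1433900… = £4,574.1402…
Penalties + interest = £2,871.0000 + £4,574.1402… = £7,445.14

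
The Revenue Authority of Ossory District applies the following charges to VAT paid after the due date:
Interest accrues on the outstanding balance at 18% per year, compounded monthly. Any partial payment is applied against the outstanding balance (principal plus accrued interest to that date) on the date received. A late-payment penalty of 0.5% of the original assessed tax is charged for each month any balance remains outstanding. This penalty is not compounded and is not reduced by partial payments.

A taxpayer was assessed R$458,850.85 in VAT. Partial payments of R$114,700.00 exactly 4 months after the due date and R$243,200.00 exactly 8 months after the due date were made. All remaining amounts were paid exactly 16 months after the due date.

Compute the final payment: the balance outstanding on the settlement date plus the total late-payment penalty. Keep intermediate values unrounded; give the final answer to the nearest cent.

R$207,882.76

Monthly rate = 18% ÷ 12 = 1.5%
Balance at month 4: R$458,850.8500 × (1 + 0.015)^4 = R$487,007.5674…
After R$114,700.00 payment: R$487,007.5674… − R$114,700.00 = R$372,307.5674…
Balance at month 8: R$372,307.5674… × (1 + 0.015)^4 = R$395,153.6816…
After R$243,200.00 payment: R$395,153.6816… − R$243,200.00 = R$151,953.6816…
Balance at month 16: R$151,953.6816… × (1 + 0.015)^8 = R$171,174.6959…
Penalty: 16 × 0.5% × R$458,850.85 = R$36,708.07…
Final settlement = outstanding balance + penalty = R$171,174.6959… + R$36,708.07… = R$207,882.76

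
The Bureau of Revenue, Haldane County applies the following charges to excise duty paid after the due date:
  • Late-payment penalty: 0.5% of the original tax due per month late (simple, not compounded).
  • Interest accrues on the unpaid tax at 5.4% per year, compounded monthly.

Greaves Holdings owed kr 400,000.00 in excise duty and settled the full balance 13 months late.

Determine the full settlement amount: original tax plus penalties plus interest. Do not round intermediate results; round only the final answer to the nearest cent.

kr 450,042.34

Late-payment penalty: 13 × 0.5% × kr 400,000.00 = kr 26,000.00
Interest (5.4%/yr ÷ 12 = 0.45%/month): kr 400,000.00 × ((1 + 0.0045)^13 − 1) = kr 24,042.3429…
Total = kr 400,000.00 + kr 26,000.0000 + kr 24,042.3429… = kr 450,042.34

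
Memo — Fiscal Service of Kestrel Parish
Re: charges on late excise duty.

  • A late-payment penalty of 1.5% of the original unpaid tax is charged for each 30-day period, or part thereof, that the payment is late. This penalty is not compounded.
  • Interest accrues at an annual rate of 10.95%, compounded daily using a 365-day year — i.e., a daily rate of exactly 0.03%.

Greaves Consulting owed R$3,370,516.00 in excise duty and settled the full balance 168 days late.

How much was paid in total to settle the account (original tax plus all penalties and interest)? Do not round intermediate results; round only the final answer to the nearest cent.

Penalty periods: ⌈168/30⌉ = 6; penalty = 6 × 1.5% × R$3,370,516.00 = R$303,346.44
Interest: R$3,370,516.00 × ((1 + 0.0003)^168 − 1) = R$3,370,516.00 × 0.05168374… = R$174,200.8718…
Total = R$3,370,516.00 + R$303,346.4400 + R$174,200.8718… = R$3,848,063.31

R$3,848,063.31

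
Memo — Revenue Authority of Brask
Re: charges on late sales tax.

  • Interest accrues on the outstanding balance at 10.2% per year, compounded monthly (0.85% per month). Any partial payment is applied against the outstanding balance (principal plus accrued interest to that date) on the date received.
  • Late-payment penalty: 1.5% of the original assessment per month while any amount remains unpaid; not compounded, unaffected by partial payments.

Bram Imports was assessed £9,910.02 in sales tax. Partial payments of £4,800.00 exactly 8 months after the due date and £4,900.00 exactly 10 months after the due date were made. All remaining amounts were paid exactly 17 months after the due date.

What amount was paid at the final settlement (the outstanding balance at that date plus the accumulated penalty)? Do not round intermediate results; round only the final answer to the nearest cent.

Balance at month 8: £9,910.0200 × (1 + 0.0085)^8 = £10,604.2938…
After £4,800.00 payment: £10,604.2938… − £4,800.00 = £5,804.2938…
Balance at month 10: £5,804.2938… × (1 + 0.0085)^2 = £5,903.3861…
After £4,900.00 payment: £5,903.3861… − £4,900.00 = £1,003.3861…
Balance at month 17: £1,003.3861… × (1 + 0.0085)^7 = £1,064.6318…
Penalty: 17 × 1.5% × £9,910.02 = £2,527.06…
Final settlement = outstanding balance + penalty = £1,064.6318… + £2,527.06… = £3,591.69

£3,591.69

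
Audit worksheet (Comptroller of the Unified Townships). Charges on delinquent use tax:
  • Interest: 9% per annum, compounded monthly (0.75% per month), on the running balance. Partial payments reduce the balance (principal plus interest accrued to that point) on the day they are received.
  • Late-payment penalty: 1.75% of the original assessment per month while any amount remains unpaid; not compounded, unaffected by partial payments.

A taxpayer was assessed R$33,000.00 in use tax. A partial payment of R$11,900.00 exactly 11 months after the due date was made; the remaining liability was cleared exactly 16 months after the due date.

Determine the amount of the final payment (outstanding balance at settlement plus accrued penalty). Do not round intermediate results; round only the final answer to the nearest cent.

R$34,077.75

Balance at month 11: R$33,000.0000 × (1 + 0.0075)^11 = R$35,826.9257…
After R$11,900.00 payment: R$35,826.9257… − R$11,900.00 = R$23,926.9257…
Balance at month 16: R$23,926.9257… × (1 + 0.0075)^5 = R$24,837.7456…
Penalty: 16 × 1.75% × R$33,000.00 = R$9,240.00
Final settlement = outstanding balance + penalty = R$24,837.7456… + R$9,240.00 = R$34,077.75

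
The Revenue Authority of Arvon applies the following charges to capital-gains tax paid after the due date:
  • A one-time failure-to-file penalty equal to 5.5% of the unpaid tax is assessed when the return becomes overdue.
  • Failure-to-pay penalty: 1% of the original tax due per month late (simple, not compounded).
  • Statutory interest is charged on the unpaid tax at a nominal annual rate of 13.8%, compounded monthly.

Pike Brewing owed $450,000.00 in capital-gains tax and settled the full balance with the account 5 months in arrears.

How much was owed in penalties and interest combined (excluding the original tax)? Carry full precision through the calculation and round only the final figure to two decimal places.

$73,727.01

Failure-to-file penalty: 5.5% × $450,000.00 = $24,750.00
Failure-to-pay penalty = 1% × $450,000.00 × 5 mo = $22,500.00
Interest (13.8%/yr ÷ 12 = 1.15%/month): $450,000.00 × ((1 + 0.0115)^5 − 1) = $26,477.0084…
Penalties + interest = $47,250.0000 + $26,477.0084… = $73,727.01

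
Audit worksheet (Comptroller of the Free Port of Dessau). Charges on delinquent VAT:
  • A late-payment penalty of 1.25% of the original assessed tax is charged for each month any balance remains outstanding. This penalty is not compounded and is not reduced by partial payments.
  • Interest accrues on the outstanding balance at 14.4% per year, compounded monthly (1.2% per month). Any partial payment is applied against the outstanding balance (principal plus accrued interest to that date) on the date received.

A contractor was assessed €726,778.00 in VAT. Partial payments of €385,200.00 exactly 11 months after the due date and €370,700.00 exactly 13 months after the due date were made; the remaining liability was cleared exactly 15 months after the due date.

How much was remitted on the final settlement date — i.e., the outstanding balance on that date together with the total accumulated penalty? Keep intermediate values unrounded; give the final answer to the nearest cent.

€221,775.08

Balance at month 11: €726,778.0000 × (1 + 0.012)^11 = €828,681.0545…
After €385,200.00 payment: €828,681.0545… − €385,200.00 = €443,481.0545…
Balance at month 13: €443,481.0545… × (1 + 0.012)^2 = €454,188.4611…
After €370,700.00 payment: €454,188.4611… − €370,700.00 = €83,488.4611…
Balance at month 15: €83,488.4611… × (1 + 0.012)^2 = €85,504.2065…
Penalty: 15 × 1.25% × €726,778.00 = €136,270.88…
Final settlement = outstanding balance + penalty = €85,504.2065… + €136,270.88… = €221,775.08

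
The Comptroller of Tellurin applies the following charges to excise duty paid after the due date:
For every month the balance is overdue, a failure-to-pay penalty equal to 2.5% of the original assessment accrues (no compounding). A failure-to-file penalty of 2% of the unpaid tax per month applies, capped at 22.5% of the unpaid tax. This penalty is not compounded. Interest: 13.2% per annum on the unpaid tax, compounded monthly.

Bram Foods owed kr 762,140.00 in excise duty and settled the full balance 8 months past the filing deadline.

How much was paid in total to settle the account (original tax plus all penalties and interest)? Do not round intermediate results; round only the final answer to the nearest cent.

kr 1,106,218.45

Failure-to-file: 8 × 2% × kr 762,140.00 = kr 121,942.40 (under the 22.5% cap)
Failure-to-pay penalty: 8 × 2.5% × kr 762,140.00 = kr 152,428.00
Interest (13.2%/yr ÷ 12 = 1.1%/month): kr 762,140.00 × ((1 + 0.011)^8 − 1) = kr 69,708.0452…
Total = kr 762,140.00 + kr 274,370.4000 + kr 69,708.0452… = kr 1,106,218.45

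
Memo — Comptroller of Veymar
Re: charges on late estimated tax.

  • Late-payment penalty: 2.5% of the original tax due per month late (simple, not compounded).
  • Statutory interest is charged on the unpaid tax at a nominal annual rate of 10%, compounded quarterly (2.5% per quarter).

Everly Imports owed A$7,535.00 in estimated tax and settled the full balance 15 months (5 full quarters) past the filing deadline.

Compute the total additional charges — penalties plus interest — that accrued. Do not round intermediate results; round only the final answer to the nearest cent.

A$3,815.79

Late-payment penalty: 15 × 2.5% × A$7,535.00 = A$2,825.63…
Interest: A$7,535.00 × ((1 + 0.025)^5 − 1) = A$7,535.00 × 0.1314082… = A$990.1609…
Penalties + interest = A$2,825.6250 + A$990.1609… = A$3,815.79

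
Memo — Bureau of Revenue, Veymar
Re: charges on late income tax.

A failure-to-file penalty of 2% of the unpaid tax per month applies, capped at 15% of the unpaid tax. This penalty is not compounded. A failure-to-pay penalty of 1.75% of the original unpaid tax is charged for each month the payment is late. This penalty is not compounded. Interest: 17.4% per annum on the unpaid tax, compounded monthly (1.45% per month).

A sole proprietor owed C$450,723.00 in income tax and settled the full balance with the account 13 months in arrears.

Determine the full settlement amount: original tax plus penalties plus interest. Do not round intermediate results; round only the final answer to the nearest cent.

Failure-to-file: 13 × 2% × C$450,723.00 = C$117,187.98, capped at 15% × C$450,723.00 = C$67,608.45
Failure-to-pay penalty = 1.75% × C$450,723.00 × 13 mo = C$102,539.48…
Interest: C$450,723.00 × ((1 + 0.0145)^13 − 1) = C$450,723.00 × 0.2058039… = C$92,760.5307…
Total = C$450,723.00 + C$170,147.9325 + C$92,760.5307… = C$713,631.46

C$713,631.46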